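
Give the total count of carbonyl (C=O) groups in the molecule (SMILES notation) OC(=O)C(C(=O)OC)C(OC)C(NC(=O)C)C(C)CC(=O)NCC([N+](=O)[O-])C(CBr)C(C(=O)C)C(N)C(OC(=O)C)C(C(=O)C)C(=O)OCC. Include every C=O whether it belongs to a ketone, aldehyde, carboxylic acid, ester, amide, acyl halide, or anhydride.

HOOC: carboxylic acid, 1 C=O (running total 1).
CH(COOCH3): ester, 1 C=O (running total 2).
CH(NHCOCH3): amide, 1 C=O (running total 3).
CH2CONHCH2: amide, 1 C=O (running total 4).
CH(COCH3): ketone, 1 C=O (running total 5).
CH(OCOCH3): ester, 1 C=O (running total 6).
CH(COCH3): ketone, 1 C=O (running total 7).
COOCH2CH3: ester, 1 C=O (running total 8).

8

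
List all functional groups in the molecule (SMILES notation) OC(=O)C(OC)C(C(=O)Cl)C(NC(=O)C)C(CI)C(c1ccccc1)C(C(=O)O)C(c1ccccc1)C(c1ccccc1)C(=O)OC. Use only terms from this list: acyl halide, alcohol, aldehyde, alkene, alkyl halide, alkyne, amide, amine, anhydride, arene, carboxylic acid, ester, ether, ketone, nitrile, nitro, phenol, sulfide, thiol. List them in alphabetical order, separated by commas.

acyl halide, alkyl halide, amide, arene, carboxylic acid, ester, ether

Working along the chain:
  HOOC: –COOH: carbonyl C bonded to –OH and C → carboxylic acid (the –OH is not a separate alcohol).
  CH(OCH3): pendant –OCH3: C–O–C with sp³ C, no adjacent C=O → ether.
  CH(COCl): pendant –C(=O)X: carbonyl C bonded to C and halogen → acyl halide.
  CH(NHCOCH3): pendant –NHC(=O)CH3: N bonded to a carbonyl → amide (not amine).
  CH(CH2I): pendant –CH2X: halogen on sp³ carbon → alkyl halide.
  CH(C6H5): pendant –C6H5: benzene ring → arene.
  CH(COOH): pendant –COOH: carbonyl C bonded to C and –OH → carboxylic acid.
  CH(C6H5): pendant –C6H5: benzene ring → arene.
  CH(C6H5): pendant –C6H5: benzene ring → arene.
  COOCH3: –C(=O)OCH3: carbonyl C bonded to C and to –OCH3 → ester (not ketone + ether).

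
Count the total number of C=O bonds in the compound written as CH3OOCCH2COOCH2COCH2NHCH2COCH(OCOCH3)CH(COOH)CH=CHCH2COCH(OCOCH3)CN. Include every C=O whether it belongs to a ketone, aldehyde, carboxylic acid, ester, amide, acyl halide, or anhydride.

8

CH3OOC: ester, 1 C=O (running total 1).
CH2COOCH2: ester, 1 C=O (running total 2).
CO: ketone, 1 C=O (running total 3).
CO: ketone, 1 C=O (running total 4).
CH(OCOCH3): ester, 1 C=O (running total 5).
CH(COOH): carboxylic acid, 1 C=O (running total 6).
CO: ketone, 1 C=O (running total 7).
CH(OCOCH3): ester, 1 C=O (running total 8).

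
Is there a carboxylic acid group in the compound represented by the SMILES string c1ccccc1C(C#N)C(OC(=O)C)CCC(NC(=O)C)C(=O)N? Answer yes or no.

no

Reading the structure from left to right:
  C6H5: C6H5– phenyl ring → arene.
  CH(CN): pendant –C≡N: nitrile.
  CH(OCOCH3): pendant –OC(=O)CH3: an acyloxy group → ester.
  CH(NHCOCH3): pendant –NHC(=O)CH3: N bonded to a carbonyl → amide (not amine).
  CONH2: –C(=O)NH2: carbonyl C bonded to C and to N → amide (the N is not a separate amine).
In CH(OCOCH3), the acyl oxygen is bonded to carbon (–O–C), not to H, so this is an ester. In each of CH(NHCOCH3) and CONH2, the carbonyl is bonded to nitrogen, not to –OH; that is an amide.
The groups actually present are: amide, arene, ester, nitrile.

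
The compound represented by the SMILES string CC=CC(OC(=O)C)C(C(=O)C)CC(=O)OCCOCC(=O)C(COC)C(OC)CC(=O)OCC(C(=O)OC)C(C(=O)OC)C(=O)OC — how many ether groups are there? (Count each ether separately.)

3

Taking each segment in turn:
  CH=CH: C=C double bond → alkene.
  CH(OCOCH3): pendant –OC(=O)CH3: an acyloxy group → ester.
  CH(COCH3): pendant –COCH3: carbonyl C bonded to two carbons → ketone.
  CH2COOCH2: –C(=O)–O–C with C on the carbonyl side → ester.
  CH2OCH2: C–O–C with sp³ carbons on both sides and no adjacent C=O → ether.
  CO: –C(=O)– with carbon on both sides → ketone.
  CH(CH2OCH3): pendant –CH2OCH3: C–O–C linkage → ether.
  CH(OCH3): pendant –OCH3: C–O–C with sp³ C, no adjacent C=O → ether.
  CH2COOCH2: –C(=O)–O–C with C on the carbonyl side → ester.
  CH(COOCH3): pendant –COOCH3: carbonyl C bonded to C and –OCH3 → ester.
  CH(COOCH3): pendant –COOCH3: carbonyl C bonded to C and –OCH3 → ester.
  COOCH3: –C(=O)OCH3: carbonyl C bonded to C and to –OCH3 → ester (not ketone + ether).
Ether appears at: CH2OCH2, CH(CH2OCH3), CH(OCH3) → 3.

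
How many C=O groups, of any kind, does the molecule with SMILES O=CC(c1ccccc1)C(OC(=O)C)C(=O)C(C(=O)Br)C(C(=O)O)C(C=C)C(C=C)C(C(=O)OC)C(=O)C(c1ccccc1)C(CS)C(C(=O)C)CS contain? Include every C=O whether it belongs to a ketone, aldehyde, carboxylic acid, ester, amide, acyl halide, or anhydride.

8

OHC: aldehyde, 1 C=O (running total 1).
CH(OCOCH3): ester, 1 C=O (running total 2).
CO: ketone, 1 C=O (running total 3).
CH(COBr): acyl halide, 1 C=O (running total 4).
CH(COOH): carboxylic acid, 1 C=O (running total 5).
CH(COOCH3): ester, 1 C=O (running total 6).
CO: ketone, 1 C=O (running total 7).
CH(COCH3): ketone, 1 C=O (running total 8).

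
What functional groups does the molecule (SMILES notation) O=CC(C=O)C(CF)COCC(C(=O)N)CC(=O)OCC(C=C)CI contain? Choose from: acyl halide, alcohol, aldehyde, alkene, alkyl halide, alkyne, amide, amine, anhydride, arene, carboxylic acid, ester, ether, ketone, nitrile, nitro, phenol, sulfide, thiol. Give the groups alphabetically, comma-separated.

Working along the chain:
  OHC: terminal –CHO: carbonyl C bonded to H and C → aldehyde.
  CH(CHO): pendant –CHO: carbonyl C bonded to C and H → aldehyde.
  CH(CH2F): pendant –CH2X: halogen on sp³ carbon → alkyl halide.
  CH2OCH2: C–O–C with sp³ carbons on both sides and no adjacent C=O → ether.
  CH(CONH2): pendant –CONH2: carbonyl C bonded to C and N → amide.
  CH2COOCH2: –C(=O)–O–C with C on the carbonyl side → ester.
  CH(CH=CH2): pendant –CH=CH2: C=C double bond → alkene.
  CH2I: halogen on an sp³ carbon → alkyl halide.

aldehyde, alkene, alkyl halide, amide, ester, ether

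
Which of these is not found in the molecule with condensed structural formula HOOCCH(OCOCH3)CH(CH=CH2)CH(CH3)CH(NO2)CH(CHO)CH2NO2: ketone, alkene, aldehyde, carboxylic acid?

ketone

aldehyde: present (CH(CHO) — pendant –CHO: carbonyl C bonded to C and H → aldehyde).
carboxylic acid: present (HOOC — –COOH: carbonyl C bonded to –OH and C → carboxylic acid (the –OH is not a separate alcohol)).
alkene: present (CH(CH=CH2) — pendant –CH=CH2: C=C double bond → alkene).
ketone: absent. In CH(OCOCH3), the C=O is bonded to an –O–C group, which defines an ester, not a ketone. In HOOC, the C=O bears an –OH, making it a carboxylic acid rather than a ketone. In CH(CHO), the carbonyl carbon carries an H, so it is an aldehyde, not a ketone.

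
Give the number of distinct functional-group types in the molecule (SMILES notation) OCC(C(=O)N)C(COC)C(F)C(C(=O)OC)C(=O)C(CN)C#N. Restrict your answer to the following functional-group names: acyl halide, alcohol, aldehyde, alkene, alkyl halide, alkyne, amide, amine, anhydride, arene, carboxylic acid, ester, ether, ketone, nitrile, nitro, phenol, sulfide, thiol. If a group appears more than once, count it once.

8

Reading the structure from left to right:
  HOCH2: HO– on an sp³ carbon → alcohol.
  CH(CONH2): pendant –CONH2: carbonyl C bonded to C and N → amide.
  CH(CH2OCH3): pendant –CH2OCH3: C–O–C linkage → ether.
  CH(F): halogen on an sp³ carbon → alkyl halide.
  CH(COOCH3): pendant –COOCH3: carbonyl C bonded to C and –OCH3 → ester.
  CO: –C(=O)– with carbon on both sides → ketone.
  CH(CH2NH2): pendant –CH2NH2: N on sp³ C, no adjacent C=O → amine.
  CN: –C≡N: carbon triple-bonded to nitrogen → nitrile.
Distinct types present: alcohol, alkyl halide, amide, amine, ester, ether, ketone, nitrile.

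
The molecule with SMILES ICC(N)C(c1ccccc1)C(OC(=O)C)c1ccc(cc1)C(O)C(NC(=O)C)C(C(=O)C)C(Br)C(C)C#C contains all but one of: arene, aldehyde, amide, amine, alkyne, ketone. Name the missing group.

aldehyde

arene: present (CH(C6H5) — pendant –C6H5: benzene ring → arene).
amine: present (CH(NH2) — –NH2 on an sp³ carbon with no adjacent C=O → amine).
amide: present (CH(NHCOCH3) — pendant –NHC(=O)CH3: N bonded to a carbonyl → amide (not amine)).
ketone: present (CH(COCH3) — pendant –COCH3: carbonyl C bonded to two carbons → ketone).
alkyne: present (C≡CH — C≡C triple bond → alkyne).
aldehyde: absent. In CH(COCH3), the carbonyl carbon is bonded to two carbons, so it is a ketone, not an aldehyde.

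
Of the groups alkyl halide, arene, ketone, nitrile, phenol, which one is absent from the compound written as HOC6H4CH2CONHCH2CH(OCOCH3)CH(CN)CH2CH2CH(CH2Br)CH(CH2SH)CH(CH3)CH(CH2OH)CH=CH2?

ketone

phenol: present (HOC6H4 — –OH attached directly to an aromatic ring → phenol (not alcohol); the ring itself is an arene).
nitrile: present (CH(CN) — pendant –C≡N: nitrile).
alkyl halide: present (CH(CH2Br) — pendant –CH2X: halogen on sp³ carbon → alkyl halide).
arene: present (HOC6H4 — –OH attached directly to an aromatic ring → phenol (not alcohol); the ring itself is an arene).
ketone: absent. In CH(OCOCH3), the C=O is bonded to an –O–C group, which defines an ester, not a ketone. In CH2CONHCH2, the C=O is bonded to nitrogen, which defines an amide, not a ketone.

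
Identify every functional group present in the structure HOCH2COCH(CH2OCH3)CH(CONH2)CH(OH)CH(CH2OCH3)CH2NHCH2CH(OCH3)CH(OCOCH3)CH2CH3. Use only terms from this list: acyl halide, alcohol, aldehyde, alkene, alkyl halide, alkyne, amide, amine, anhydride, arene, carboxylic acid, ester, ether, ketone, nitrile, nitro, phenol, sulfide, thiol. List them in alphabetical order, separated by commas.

HO– on an sp³ carbon → alcohol.
–C(=O)– with carbon on both sides → ketone.
pendant –CH2OCH3: C–O–C linkage → ether.
pendant –CONH2: carbonyl C bonded to C and N → amide.
–OH on an sp³ carbon → alcohol (secondary).
pendant –CH2OCH3: C–O–C linkage → ether.
C–N–C with sp³ carbons and no adjacent C=O → amine (secondary).
pendant –OCH3: C–O–C with sp³ C, no adjacent C=O → ether.
pendant –OC(=O)CH3: an acyloxy group → ester.

alcohol, amide, amine, ester, ether, ketone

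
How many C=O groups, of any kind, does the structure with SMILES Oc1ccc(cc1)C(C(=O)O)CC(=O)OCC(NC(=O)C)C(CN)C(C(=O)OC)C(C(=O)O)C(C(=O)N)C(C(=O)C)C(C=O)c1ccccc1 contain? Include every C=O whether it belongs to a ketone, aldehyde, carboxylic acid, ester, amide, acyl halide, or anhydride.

CH(COOH): carboxylic acid, 1 C=O (running total 1).
CH2COOCH2: ester, 1 C=O (running total 2).
CH(NHCOCH3): amide, 1 C=O (running total 3).
CH(COOCH3): ester, 1 C=O (running total 4).
CH(COOH): carboxylic acid, 1 C=O (running total 5).
CH(CONH2): amide, 1 C=O (running total 6).
CH(COCH3): ketone, 1 C=O (running total 7).
CH(CHO): aldehyde, 1 C=O (running total 8).

8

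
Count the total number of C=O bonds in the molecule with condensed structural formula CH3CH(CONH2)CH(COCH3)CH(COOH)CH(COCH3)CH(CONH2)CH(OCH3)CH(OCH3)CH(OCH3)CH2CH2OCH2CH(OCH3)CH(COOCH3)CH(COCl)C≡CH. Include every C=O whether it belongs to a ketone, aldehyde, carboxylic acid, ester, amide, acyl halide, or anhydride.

CH(CONH2): amide, 1 C=O (running total 1).
CH(COCH3): ketone, 1 C=O (running total 2).
CH(COOH): carboxylic acid, 1 C=O (running total 3).
CH(COCH3): ketone, 1 C=O (running total 4).
CH(CONH2): amide, 1 C=O (running total 5).
CH(COOCH3): ester, 1 C=O (running total 6).
CH(COCl): acyl halide, 1 C=O (running total 7).

7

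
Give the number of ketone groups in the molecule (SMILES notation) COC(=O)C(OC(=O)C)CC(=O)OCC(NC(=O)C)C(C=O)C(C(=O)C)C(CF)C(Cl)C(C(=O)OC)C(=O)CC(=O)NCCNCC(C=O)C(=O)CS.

3

CH3O–C(=O)–: carbonyl C bonded to C and to –OCH3 → ester (not ketone + ether).
pendant –OC(=O)CH3: an acyloxy group → ester.
–C(=O)–O–C with C on the carbonyl side → ester.
pendant –NHC(=O)CH3: N bonded to a carbonyl → amide (not amine).
pendant –CHO: carbonyl C bonded to C and H → aldehyde.
pendant –COCH3: carbonyl C bonded to two carbons → ketone.
pendant –CH2X: halogen on sp³ carbon → alkyl halide.
halogen on an sp³ carbon → alkyl halide.
pendant –COOCH3: carbonyl C bonded to C and –OCH3 → ester.
–C(=O)– with carbon on both sides → ketone.
–C(=O)–N– linkage → amide (the N is not an amine).
C–N–C with sp³ carbons and no adjacent C=O → amine (secondary).
pendant –CHO: carbonyl C bonded to C and H → aldehyde.
–C(=O)– with carbon on both sides → ketone.
–SH on an sp³ carbon → thiol.
Ketone appears at: CH(COCH3), CO, CO → 3.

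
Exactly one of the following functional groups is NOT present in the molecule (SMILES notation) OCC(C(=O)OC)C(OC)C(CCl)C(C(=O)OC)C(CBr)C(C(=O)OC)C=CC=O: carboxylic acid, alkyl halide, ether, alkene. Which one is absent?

alkene: present (CH=CH — C=C double bond → alkene).
alkyl halide: present (CH(CH2Cl) — pendant –CH2X: halogen on sp³ carbon → alkyl halide).
ether: present (CH(OCH3) — pendant –OCH3: C–O–C with sp³ C, no adjacent C=O → ether).
carboxylic acid: absent. In CH(COOCH3), the acyl oxygen is bonded to carbon (–O–C), not to H, so this is an ester.

carboxylic acid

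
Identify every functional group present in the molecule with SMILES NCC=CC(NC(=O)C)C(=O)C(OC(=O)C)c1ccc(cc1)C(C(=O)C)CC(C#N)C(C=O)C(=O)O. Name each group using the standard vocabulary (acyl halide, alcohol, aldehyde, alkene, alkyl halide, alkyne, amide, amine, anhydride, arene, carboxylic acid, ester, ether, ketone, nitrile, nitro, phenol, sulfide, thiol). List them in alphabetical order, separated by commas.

–NH2 on an sp³ carbon with no adjacent C=O → amine.
C=C double bond → alkene.
pendant –NHC(=O)CH3: N bonded to a carbonyl → amide (not amine).
–C(=O)– with carbon on both sides → ketone.
pendant –OC(=O)CH3: an acyloxy group → ester.
para-disubstituted benzene ring → arene.
pendant –COCH3: carbonyl C bonded to two carbons → ketone.
pendant –C≡N: nitrile.
pendant –CHO: carbonyl C bonded to C and H → aldehyde.
–COOH: carbonyl C bonded to –OH and C → carboxylic acid (the –OH is not a separate alcohol).

aldehyde, alkene, amide, amine, arene, carboxylic acid, ester, ketone, nitrile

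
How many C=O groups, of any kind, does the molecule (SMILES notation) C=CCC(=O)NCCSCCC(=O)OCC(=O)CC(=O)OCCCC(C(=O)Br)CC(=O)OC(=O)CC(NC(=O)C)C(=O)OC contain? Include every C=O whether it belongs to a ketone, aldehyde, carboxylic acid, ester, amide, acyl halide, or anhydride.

9

CH2CONHCH2: amide, 1 C=O (running total 1).
CH2COOCH2: ester, 1 C=O (running total 2).
CO: ketone, 1 C=O (running total 3).
CH2COOCH2: ester, 1 C=O (running total 4).
CH(COBr): acyl halide, 1 C=O (running total 5).
CH2CO-O-COCH2: anhydride, 2 C=O (running total 7).
CH(NHCOCH3): amide, 1 C=O (running total 8).
COOCH3: ester, 1 C=O (running total 9).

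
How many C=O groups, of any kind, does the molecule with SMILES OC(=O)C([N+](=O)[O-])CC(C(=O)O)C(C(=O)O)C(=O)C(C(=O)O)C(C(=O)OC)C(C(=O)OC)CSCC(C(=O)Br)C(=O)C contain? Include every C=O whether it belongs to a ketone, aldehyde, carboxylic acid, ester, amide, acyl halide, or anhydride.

9

HOOC: carboxylic acid, 1 C=O (running total 1).
CH(COOH): carboxylic acid, 1 C=O (running total 2).
CH(COOH): carboxylic acid, 1 C=O (running total 3).
CO: ketone, 1 C=O (running total 4).
CH(COOH): carboxylic acid, 1 C=O (running total 5).
CH(COOCH3): ester, 1 C=O (running total 6).
CH(COOCH3): ester, 1 C=O (running total 7).
CH(COBr): acyl halide, 1 C=O (running total 8).
CO: ketone, 1 C=O (running total 9).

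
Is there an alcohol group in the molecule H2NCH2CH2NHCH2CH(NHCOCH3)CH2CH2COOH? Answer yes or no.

no

Reading the structure from left to right:
  H2NCH2: –NH2 on an sp³ carbon with no adjacent C=O → amine.
  CH2NHCH2: C–N–C with sp³ carbons and no adjacent C=O → amine (secondary).
  CH(NHCOCH3): pendant –NHC(=O)CH3: N bonded to a carbonyl → amide (not amine).
  COOH: –COOH: carbonyl C bonded to –OH and C → carboxylic acid (the –OH is not a separate alcohol).
In COOH, the –OH sits on a carbonyl carbon, making it part of a carboxylic acid, not an alcohol.
The groups actually present are: amide, amine, carboxylic acid.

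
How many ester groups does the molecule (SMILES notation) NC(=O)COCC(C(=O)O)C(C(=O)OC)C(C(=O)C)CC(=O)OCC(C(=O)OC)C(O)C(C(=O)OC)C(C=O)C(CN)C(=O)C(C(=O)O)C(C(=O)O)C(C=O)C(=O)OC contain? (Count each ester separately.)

–C(=O)NH2: carbonyl C bonded to C and to N → amide (the N is not a separate amine).
C–O–C with sp³ carbons on both sides and no adjacent C=O → ether.
pendant –COOH: carbonyl C bonded to C and –OH → carboxylic acid.
pendant –COOCH3: carbonyl C bonded to C and –OCH3 → ester.
pendant –COCH3: carbonyl C bonded to two carbons → ketone.
–C(=O)–O–C with C on the carbonyl side → ester.
pendant –COOCH3: carbonyl C bonded to C and –OCH3 → ester.
–OH on an sp³ carbon → alcohol (secondary).
pendant –COOCH3: carbonyl C bonded to C and –OCH3 → ester.
pendant –CHO: carbonyl C bonded to C and H → aldehyde.
pendant –CH2NH2: N on sp³ C, no adjacent C=O → amine.
–C(=O)– with carbon on both sides → ketone.
pendant –COOH: carbonyl C bonded to C and –OH → carboxylic acid.
pendant –COOH: carbonyl C bonded to C and –OH → carboxylic acid.
pendant –CHO: carbonyl C bonded to C and H → aldehyde.
–C(=O)OCH3: carbonyl C bonded to C and to –OCH3 → ester (not ketone + ether).
Ester appears at: CH(COOCH3), CH2COOCH2, CH(COOCH3), CH(COOCH3), COOCH3 → 5.

5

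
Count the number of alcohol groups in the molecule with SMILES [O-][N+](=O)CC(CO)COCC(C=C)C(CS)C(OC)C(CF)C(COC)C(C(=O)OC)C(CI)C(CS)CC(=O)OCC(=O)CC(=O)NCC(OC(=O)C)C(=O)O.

1

–NO2 on carbon → nitro group.
pendant –CH2OH on an sp³ backbone C → alcohol.
C–O–C with sp³ carbons on both sides and no adjacent C=O → ether.
pendant –CH=CH2: C=C double bond → alkene.
pendant –CH2SH → thiol.
pendant –OCH3: C–O–C with sp³ C, no adjacent C=O → ether.
pendant –CH2X: halogen on sp³ carbon → alkyl halide.
pendant –CH2OCH3: C–O–C linkage → ether.
pendant –COOCH3: carbonyl C bonded to C and –OCH3 → ester.
pendant –CH2X: halogen on sp³ carbon → alkyl halide.
pendant –CH2SH → thiol.
–C(=O)–O–C with C on the carbonyl side → ester.
–C(=O)– with carbon on both sides → ketone.
–C(=O)–N– linkage → amide (the N is not an amine).
pendant –OC(=O)CH3: an acyloxy group → ester.
–COOH: carbonyl C bonded to –OH and C → carboxylic acid (the –OH is not a separate alcohol).
Alcohol appears at: CH(CH2OH) → 1.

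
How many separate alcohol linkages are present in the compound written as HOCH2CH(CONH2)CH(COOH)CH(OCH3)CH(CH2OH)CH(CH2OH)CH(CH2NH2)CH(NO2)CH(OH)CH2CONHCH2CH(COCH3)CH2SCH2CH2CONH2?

Working along the chain:
  HOCH2: HO– on an sp³ carbon → alcohol.
  CH(CONH2): pendant –CONH2: carbonyl C bonded to C and N → amide.
  CH(COOH): pendant –COOH: carbonyl C bonded to C and –OH → carboxylic acid.
  CH(OCH3): pendant –OCH3: C–O–C with sp³ C, no adjacent C=O → ether.
  CH(CH2OH): pendant –CH2OH on an sp³ backbone C → alcohol.
  CH(CH2OH): pendant –CH2OH on an sp³ backbone C → alcohol.
  CH(CH2NH2): pendant –CH2NH2: N on sp³ C, no adjacent C=O → amine.
  CH(NO2): –NO2 on an sp³ carbon → nitro (the N=O is not a carbonyl).
  CH(OH): –OH on an sp³ carbon → alcohol (secondary).
  CH2CONHCH2: –C(=O)–N– linkage → amide (the N is not an amine).
  CH(COCH3): pendant –COCH3: carbonyl C bonded to two carbons → ketone.
  CH2SCH2: C–S–C linkage → sulfide (thioether).
  CONH2: –C(=O)NH2: carbonyl C bonded to C and to N → amide (the N is not a separate amine).
Alcohol appears at: HOCH2, CH(CH2OH), CH(CH2OH), CH(OH) → 4.

4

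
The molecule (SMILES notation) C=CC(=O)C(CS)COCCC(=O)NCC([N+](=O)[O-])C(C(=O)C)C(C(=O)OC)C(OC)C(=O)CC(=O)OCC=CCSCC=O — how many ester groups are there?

C=C double bond → alkene.
–C(=O)– with carbon on both sides → ketone.
pendant –CH2SH → thiol.
C–O–C with sp³ carbons on both sides and no adjacent C=O → ether.
–C(=O)–N– linkage → amide (the N is not an amine).
–NO2 on an sp³ carbon → nitro (the N=O is not a carbonyl).
pendant –COCH3: carbonyl C bonded to two carbons → ketone.
pendant –COOCH3: carbonyl C bonded to C and –OCH3 → ester.
pendant –OCH3: C–O–C with sp³ C, no adjacent C=O → ether.
–C(=O)– with carbon on both sides → ketone.
–C(=O)–O–C with C on the carbonyl side → ester.
C=C double bond → alkene.
C–S–C linkage → sulfide (thioether).
terminal –CHO: carbonyl C bonded to H and C → aldehyde.
Ester appears at: CH(COOCH3), CH2COOCH2 → 2.

2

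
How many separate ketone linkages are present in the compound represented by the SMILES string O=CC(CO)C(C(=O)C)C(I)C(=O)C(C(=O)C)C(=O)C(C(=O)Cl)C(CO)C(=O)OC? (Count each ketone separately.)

4

Reading the structure from left to right:
  OHC: terminal –CHO: carbonyl C bonded to H and C → aldehyde.
  CH(CH2OH): pendant –CH2OH on an sp³ backbone C → alcohol.
  CH(COCH3): pendant –COCH3: carbonyl C bonded to two carbons → ketone.
  CH(I): halogen on an sp³ carbon → alkyl halide.
  CO: –C(=O)– with carbon on both sides → ketone.
  CH(COCH3): pendant –COCH3: carbonyl C bonded to two carbons → ketone.
  CO: –C(=O)– with carbon on both sides → ketone.
  CH(COCl): pendant –C(=O)X: carbonyl C bonded to C and halogen → acyl halide.
  CH(CH2OH): pendant –CH2OH on an sp³ backbone C → alcohol.
  COOCH3: –C(=O)OCH3: carbonyl C bonded to C and to –OCH3 → ester (not ketone + ether).
Ketone appears at: CH(COCH3), CO, CH(COCH3), CO → 4.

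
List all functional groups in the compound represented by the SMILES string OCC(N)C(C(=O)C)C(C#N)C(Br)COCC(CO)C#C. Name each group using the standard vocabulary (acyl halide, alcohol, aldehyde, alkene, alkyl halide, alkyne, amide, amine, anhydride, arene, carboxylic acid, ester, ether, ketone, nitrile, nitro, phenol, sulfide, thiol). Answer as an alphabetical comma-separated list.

HO– on an sp³ carbon → alcohol.
–NH2 on an sp³ carbon with no adjacent C=O → amine.
pendant –COCH3: carbonyl C bonded to two carbons → ketone.
pendant –C≡N: nitrile.
halogen on an sp³ carbon → alkyl halide.
C–O–C with sp³ carbons on both sides and no adjacent C=O → ether.
pendant –CH2OH on an sp³ backbone C → alcohol.
C≡C triple bond → alkyne.

alcohol, alkyl halide, alkyne, amine, ether, ketone, nitrile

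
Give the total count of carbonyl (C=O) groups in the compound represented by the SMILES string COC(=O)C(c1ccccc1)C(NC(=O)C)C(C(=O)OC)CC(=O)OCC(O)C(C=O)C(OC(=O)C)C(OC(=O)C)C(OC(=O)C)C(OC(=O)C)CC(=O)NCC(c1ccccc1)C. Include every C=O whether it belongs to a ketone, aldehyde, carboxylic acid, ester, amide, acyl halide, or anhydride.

10

CH3OOC: ester, 1 C=O (running total 1).
CH(NHCOCH3): amide, 1 C=O (running total 2).
CH(COOCH3): ester, 1 C=O (running total 3).
CH2COOCH2: ester, 1 C=O (running total 4).
CH(CHO): aldehyde, 1 C=O (running total 5).
CH(OCOCH3): ester, 1 C=O (running total 6).
CH(OCOCH3): ester, 1 C=O (running total 7).
CH(OCOCH3): ester, 1 C=O (running total 8).
CH(OCOCH3): ester, 1 C=O (running total 9).
CH2CONHCH2: amide, 1 C=O (running total 10).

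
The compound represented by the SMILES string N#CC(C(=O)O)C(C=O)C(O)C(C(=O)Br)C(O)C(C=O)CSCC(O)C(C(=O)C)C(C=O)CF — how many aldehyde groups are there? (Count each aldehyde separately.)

N≡C–: carbon triple-bonded to nitrogen → nitrile.
pendant –COOH: carbonyl C bonded to C and –OH → carboxylic acid.
pendant –CHO: carbonyl C bonded to C and H → aldehyde.
–OH on an sp³ carbon → alcohol (secondary).
pendant –C(=O)X: carbonyl C bonded to C and halogen → acyl halide.
–OH on an sp³ carbon → alcohol (secondary).
pendant –CHO: carbonyl C bonded to C and H → aldehyde.
C–S–C linkage → sulfide (thioether).
–OH on an sp³ carbon → alcohol (secondary).
pendant –COCH3: carbonyl C bonded to two carbons → ketone.
pendant –CHO: carbonyl C bonded to C and H → aldehyde.
halogen on an sp³ carbon → alkyl halide.
Aldehyde appears at: CH(CHO), CH(CHO), CH(CHO) → 3.

3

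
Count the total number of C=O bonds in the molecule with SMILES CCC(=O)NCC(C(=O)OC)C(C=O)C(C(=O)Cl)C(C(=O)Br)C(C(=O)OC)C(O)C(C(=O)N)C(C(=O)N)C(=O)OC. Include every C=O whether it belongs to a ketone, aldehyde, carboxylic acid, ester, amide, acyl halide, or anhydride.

9

CH2CONHCH2: amide, 1 C=O (running total 1).
CH(COOCH3): ester, 1 C=O (running total 2).
CH(CHO): aldehyde, 1 C=O (running total 3).
CH(COCl): acyl halide, 1 C=O (running total 4).
CH(COBr): acyl halide, 1 C=O (running total 5).
CH(COOCH3): ester, 1 C=O (running total 6).
CH(CONH2): amide, 1 C=O (running total 7).
CH(CONH2): amide, 1 C=O (running total 8).
COOCH3: ester, 1 C=O (running total 9).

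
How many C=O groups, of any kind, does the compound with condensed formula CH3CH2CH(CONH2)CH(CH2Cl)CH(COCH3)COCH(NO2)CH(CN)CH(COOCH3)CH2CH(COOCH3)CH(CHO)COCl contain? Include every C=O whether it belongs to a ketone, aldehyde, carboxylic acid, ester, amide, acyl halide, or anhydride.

7

CH(CONH2): amide, 1 C=O (running total 1).
CH(COCH3): ketone, 1 C=O (running total 2).
CO: ketone, 1 C=O (running total 3).
CH(COOCH3): ester, 1 C=O (running total 4).
CH(COOCH3): ester, 1 C=O (running total 5).
CH(CHO): aldehyde, 1 C=O (running total 6).
COCl: acyl halide, 1 C=O (running total 7).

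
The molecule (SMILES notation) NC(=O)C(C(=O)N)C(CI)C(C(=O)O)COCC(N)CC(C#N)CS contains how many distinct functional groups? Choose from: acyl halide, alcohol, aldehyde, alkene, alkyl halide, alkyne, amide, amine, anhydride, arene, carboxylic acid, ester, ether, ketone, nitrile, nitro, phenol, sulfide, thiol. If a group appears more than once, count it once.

Taking each segment in turn:
  H2NCO: –C(=O)NH2: carbonyl C bonded to C and to N → amide (the N is not a separate amine).
  CH(CONH2): pendant –CONH2: carbonyl C bonded to C and N → amide.
  CH(CH2I): pendant –CH2X: halogen on sp³ carbon → alkyl halide.
  CH(COOH): pendant –COOH: carbonyl C bonded to C and –OH → carboxylic acid.
  CH2OCH2: C–O–C with sp³ carbons on both sides and no adjacent C=O → ether.
  CH(NH2): –NH2 on an sp³ carbon with no adjacent C=O → amine.
  CH(CN): pendant –C≡N: nitrile.
  CH2SH: –SH on an sp³ carbon → thiol.
Distinct types present: alkyl halide, amide, amine, carboxylic acid, ether, nitrile, thiol.

7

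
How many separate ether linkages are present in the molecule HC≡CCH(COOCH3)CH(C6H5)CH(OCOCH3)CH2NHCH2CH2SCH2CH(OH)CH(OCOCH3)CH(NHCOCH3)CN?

0

Taking each segment in turn:
  HC≡C: C≡C triple bond → alkyne.
  CH(COOCH3): pendant –COOCH3: carbonyl C bonded to C and –OCH3 → ester.
  CH(C6H5): pendant –C6H5: benzene ring → arene.
  CH(OCOCH3): pendant –OC(=O)CH3: an acyloxy group → ester.
  CH2NHCH2: C–N–C with sp³ carbons and no adjacent C=O → amine (secondary).
  CH2SCH2: C–S–C linkage → sulfide (thioether).
  CH(OH): –OH on an sp³ carbon → alcohol (secondary).
  CH(OCOCH3): pendant –OC(=O)CH3: an acyloxy group → ester.
  CH(NHCOCH3): pendant –NHC(=O)CH3: N bonded to a carbonyl → amide (not amine).
  CN: –C≡N: carbon triple-bonded to nitrogen → nitrile.
No segment is a ether: CH(COOCH3) is ester, not ether; CH(OCOCH3) is ester, not ether; CH2SCH2 is sulfide, not ether. → 0.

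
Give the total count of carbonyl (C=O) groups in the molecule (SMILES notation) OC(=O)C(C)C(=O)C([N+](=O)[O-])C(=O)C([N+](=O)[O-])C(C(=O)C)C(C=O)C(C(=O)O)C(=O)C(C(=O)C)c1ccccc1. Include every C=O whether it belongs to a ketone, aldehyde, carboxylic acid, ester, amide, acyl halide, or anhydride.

HOOC: carboxylic acid, 1 C=O (running total 1).
CO: ketone, 1 C=O (running total 2).
CO: ketone, 1 C=O (running total 3).
CH(COCH3): ketone, 1 C=O (running total 4).
CH(CHO): aldehyde, 1 C=O (running total 5).
CH(COOH): carboxylic acid, 1 C=O (running total 6).
CO: ketone, 1 C=O (running total 7).
CH(COCH3): ketone, 1 C=O (running total 8).

8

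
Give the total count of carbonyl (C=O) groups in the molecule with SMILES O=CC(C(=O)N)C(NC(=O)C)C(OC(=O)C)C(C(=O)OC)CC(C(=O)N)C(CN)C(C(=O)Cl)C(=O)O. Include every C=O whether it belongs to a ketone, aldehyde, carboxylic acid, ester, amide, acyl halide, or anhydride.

8

OHC: aldehyde, 1 C=O (running total 1).
CH(CONH2): amide, 1 C=O (running total 2).
CH(NHCOCH3): amide, 1 C=O (running total 3).
CH(OCOCH3): ester, 1 C=O (running total 4).
CH(COOCH3): ester, 1 C=O (running total 5).
CH(CONH2): amide, 1 C=O (running total 6).
CH(COCl): acyl halide, 1 C=O (running total 7).
COOH: carboxylic acid, 1 C=O (running total 8).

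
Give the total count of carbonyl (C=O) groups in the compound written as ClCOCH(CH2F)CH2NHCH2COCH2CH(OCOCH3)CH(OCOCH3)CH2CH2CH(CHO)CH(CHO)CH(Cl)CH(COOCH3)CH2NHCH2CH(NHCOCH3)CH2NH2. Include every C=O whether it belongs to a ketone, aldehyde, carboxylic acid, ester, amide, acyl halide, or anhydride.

ClCO: acyl halide, 1 C=O (running total 1).
CO: ketone, 1 C=O (running total 2).
CH(OCOCH3): ester, 1 C=O (running total 3).
CH(OCOCH3): ester, 1 C=O (running total 4).
CH(CHO): aldehyde, 1 C=O (running total 5).
CH(CHO): aldehyde, 1 C=O (running total 6).
CH(COOCH3): ester, 1 C=O (running total 7).
CH(NHCOCH3): amide, 1 C=O (running total 8).

8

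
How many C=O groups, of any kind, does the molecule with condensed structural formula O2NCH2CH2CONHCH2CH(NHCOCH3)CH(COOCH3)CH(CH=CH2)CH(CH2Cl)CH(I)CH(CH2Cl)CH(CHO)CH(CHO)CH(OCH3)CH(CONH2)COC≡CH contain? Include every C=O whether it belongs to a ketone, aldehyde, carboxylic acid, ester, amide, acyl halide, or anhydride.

CH2CONHCH2: amide, 1 C=O (running total 1).
CH(NHCOCH3): amide, 1 C=O (running total 2).
CH(COOCH3): ester, 1 C=O (running total 3).
CH(CHO): aldehyde, 1 C=O (running total 4).
CH(CHO): aldehyde, 1 C=O (running total 5).
CH(CONH2): amide, 1 C=O (running total 6).
CO: ketone, 1 C=O (running total 7).

7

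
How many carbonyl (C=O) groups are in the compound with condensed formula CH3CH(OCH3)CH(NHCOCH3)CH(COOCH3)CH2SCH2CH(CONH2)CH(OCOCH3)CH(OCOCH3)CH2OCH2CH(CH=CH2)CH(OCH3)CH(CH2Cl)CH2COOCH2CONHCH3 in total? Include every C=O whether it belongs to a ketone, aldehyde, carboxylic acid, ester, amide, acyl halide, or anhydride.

7

CH(NHCOCH3): amide, 1 C=O (running total 1).
CH(COOCH3): ester, 1 C=O (running total 2).
CH(CONH2): amide, 1 C=O (running total 3).
CH(OCOCH3): ester, 1 C=O (running total 4).
CH(OCOCH3): ester, 1 C=O (running total 5).
CH2COOCH2: ester, 1 C=O (running total 6).
CONHCH3: amide, 1 C=O (running total 7).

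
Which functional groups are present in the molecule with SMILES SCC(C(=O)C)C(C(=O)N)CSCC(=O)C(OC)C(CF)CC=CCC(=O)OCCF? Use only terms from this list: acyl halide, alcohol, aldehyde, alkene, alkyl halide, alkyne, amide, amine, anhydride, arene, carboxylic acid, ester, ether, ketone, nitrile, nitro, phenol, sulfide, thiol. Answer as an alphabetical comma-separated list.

alkene, alkyl halide, amide, ester, ether, ketone, sulfide, thiol

Taking each segment in turn:
  HSCH2: –SH on an sp³ carbon → thiol.
  CH(COCH3): pendant –COCH3: carbonyl C bonded to two carbons → ketone.
  CH(CONH2): pendant –CONH2: carbonyl C bonded to C and N → amide.
  CH2SCH2: C–S–C linkage → sulfide (thioether).
  CO: –C(=O)– with carbon on both sides → ketone.
  CH(OCH3): pendant –OCH3: C–O–C with sp³ C, no adjacent C=O → ether.
  CH(CH2F): pendant –CH2X: halogen on sp³ carbon → alkyl halide.
  CH=CH: C=C double bond → alkene.
  CH2COOCH2: –C(=O)–O–C with C on the carbonyl side → ester.
  CH2F: halogen on an sp³ carbon → alkyl halide.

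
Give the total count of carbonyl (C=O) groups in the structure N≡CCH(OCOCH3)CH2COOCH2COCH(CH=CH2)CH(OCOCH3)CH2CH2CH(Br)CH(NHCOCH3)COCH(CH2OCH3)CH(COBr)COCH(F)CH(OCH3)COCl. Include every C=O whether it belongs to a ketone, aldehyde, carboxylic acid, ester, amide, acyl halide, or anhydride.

CH(OCOCH3): ester, 1 C=O (running total 1).
CH2COOCH2: ester, 1 C=O (running total 2).
CO: ketone, 1 C=O (running total 3).
CH(OCOCH3): ester, 1 C=O (running total 4).
CH(NHCOCH3): amide, 1 C=O (running total 5).
CO: ketone, 1 C=O (running total 6).
CH(COBr): acyl halide, 1 C=O (running total 7).
CO: ketone, 1 C=O (running total 8).
COCl: acyl halide, 1 C=O (running total 9).

9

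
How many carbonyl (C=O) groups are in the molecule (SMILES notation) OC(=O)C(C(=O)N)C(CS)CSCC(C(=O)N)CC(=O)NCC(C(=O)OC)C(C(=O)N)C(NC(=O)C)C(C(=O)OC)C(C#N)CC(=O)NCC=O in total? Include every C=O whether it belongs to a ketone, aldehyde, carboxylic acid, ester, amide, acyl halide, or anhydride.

HOOC: carboxylic acid, 1 C=O (running total 1).
CH(CONH2): amide, 1 C=O (running total 2).
CH(CONH2): amide, 1 C=O (running total 3).
CH2CONHCH2: amide, 1 C=O (running total 4).
CH(COOCH3): ester, 1 C=O (running total 5).
CH(CONH2): amide, 1 C=O (running total 6).
CH(NHCOCH3): amide, 1 C=O (running total 7).
CH(COOCH3): ester, 1 C=O (running total 8).
CH2CONHCH2: amide, 1 C=O (running total 9).
CHO: aldehyde, 1 C=O (running total 10).

10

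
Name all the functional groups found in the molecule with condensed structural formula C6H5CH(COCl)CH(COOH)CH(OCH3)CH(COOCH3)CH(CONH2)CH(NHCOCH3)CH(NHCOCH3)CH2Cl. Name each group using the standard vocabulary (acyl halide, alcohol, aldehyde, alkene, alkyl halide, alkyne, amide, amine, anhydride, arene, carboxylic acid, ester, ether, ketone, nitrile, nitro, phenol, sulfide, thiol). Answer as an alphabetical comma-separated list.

acyl halide, alkyl halide, amide, arene, carboxylic acid, ester, ether

Taking each segment in turn:
  C6H5: C6H5– phenyl ring → arene.
  CH(COCl): pendant –C(=O)X: carbonyl C bonded to C and halogen → acyl halide.
  CH(COOH): pendant –COOH: carbonyl C bonded to C and –OH → carboxylic acid.
  CH(OCH3): pendant –OCH3: C–O–C with sp³ C, no adjacent C=O → ether.
  CH(COOCH3): pendant –COOCH3: carbonyl C bonded to C and –OCH3 → ester.
  CH(CONH2): pendant –CONH2: carbonyl C bonded to C and N → amide.
  CH(NHCOCH3): pendant –NHC(=O)CH3: N bonded to a carbonyl → amide (not amine).
  CH(NHCOCH3): pendant –NHC(=O)CH3: N bonded to a carbonyl → amide (not amine).
  CH2Cl: halogen on an sp³ carbon → alkyl halide.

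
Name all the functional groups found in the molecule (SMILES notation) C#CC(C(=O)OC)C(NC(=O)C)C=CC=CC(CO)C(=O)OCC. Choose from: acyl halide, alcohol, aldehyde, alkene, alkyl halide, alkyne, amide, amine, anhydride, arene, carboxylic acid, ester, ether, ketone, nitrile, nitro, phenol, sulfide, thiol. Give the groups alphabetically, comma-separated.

alcohol, alkene, alkyne, amide, ester

Reading the structure from left to right:
  HC≡C: C≡C triple bond → alkyne.
  CH(COOCH3): pendant –COOCH3: carbonyl C bonded to C and –OCH3 → ester.
  CH(NHCOCH3): pendant –NHC(=O)CH3: N bonded to a carbonyl → amide (not amine).
  CH=CH: C=C double bond → alkene.
  CH=CH: C=C double bond → alkene.
  CH(CH2OH): pendant –CH2OH on an sp³ backbone C → alcohol.
  COOCH2CH3: –C(=O)OCH2CH3: carbonyl C bonded to C and to –OEt → ester.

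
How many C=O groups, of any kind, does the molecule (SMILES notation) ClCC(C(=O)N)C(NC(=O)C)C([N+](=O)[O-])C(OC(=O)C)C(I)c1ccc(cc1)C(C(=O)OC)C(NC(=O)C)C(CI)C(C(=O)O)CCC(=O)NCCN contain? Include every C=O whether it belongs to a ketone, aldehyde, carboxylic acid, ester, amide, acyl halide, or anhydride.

7

CH(CONH2): amide, 1 C=O (running total 1).
CH(NHCOCH3): amide, 1 C=O (running total 2).
CH(OCOCH3): ester, 1 C=O (running total 3).
CH(COOCH3): ester, 1 C=O (running total 4).
CH(NHCOCH3): amide, 1 C=O (running total 5).
CH(COOH): carboxylic acid, 1 C=O (running total 6).
CH2CONHCH2: amide, 1 C=O (running total 7).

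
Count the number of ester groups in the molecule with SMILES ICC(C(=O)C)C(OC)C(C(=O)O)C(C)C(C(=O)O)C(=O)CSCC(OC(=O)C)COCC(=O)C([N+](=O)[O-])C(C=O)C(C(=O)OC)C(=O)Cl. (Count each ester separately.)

halogen on an sp³ carbon → alkyl halide.
pendant –COCH3: carbonyl C bonded to two carbons → ketone.
pendant –OCH3: C–O–C with sp³ C, no adjacent C=O → ether.
pendant –COOH: carbonyl C bonded to C and –OH → carboxylic acid.
pendant –COOH: carbonyl C bonded to C and –OH → carboxylic acid.
–C(=O)– with carbon on both sides → ketone.
C–S–C linkage → sulfide (thioether).
pendant –OC(=O)CH3: an acyloxy group → ester.
C–O–C with sp³ carbons on both sides and no adjacent C=O → ether.
–C(=O)– with carbon on both sides → ketone.
–NO2 on an sp³ carbon → nitro (the N=O is not a carbonyl).
pendant –CHO: carbonyl C bonded to C and H → aldehyde.
pendant –COOCH3: carbonyl C bonded to C and –OCH3 → ester.
–C(=O)Cl: carbonyl C bonded to C and to a halogen → acyl halide (not alkyl halide).
Ester appears at: CH(OCOCH3), CH(COOCH3) → 2.

2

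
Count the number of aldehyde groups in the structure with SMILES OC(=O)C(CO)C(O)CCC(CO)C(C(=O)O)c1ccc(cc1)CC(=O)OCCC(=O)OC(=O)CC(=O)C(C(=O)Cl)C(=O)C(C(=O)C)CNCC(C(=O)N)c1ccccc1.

Reading the structure from left to right:
  HOOC: –COOH: carbonyl C bonded to –OH and C → carboxylic acid (the –OH is not a separate alcohol).
  CH(CH2OH): pendant –CH2OH on an sp³ backbone C → alcohol.
  CH(OH): –OH on an sp³ carbon → alcohol (secondary).
  CH(CH2OH): pendant –CH2OH on an sp³ backbone C → alcohol.
  CH(COOH): pendant –COOH: carbonyl C bonded to C and –OH → carboxylic acid.
  C6H4: para-disubstituted benzene ring → arene.
  CH2COOCH2: –C(=O)–O–C with C on the carbonyl side → ester.
  CH2CO-O-COCH2: two acyl groups sharing one oxygen, –C(=O)–O–C(=O)– → anhydride.
  CO: –C(=O)– with carbon on both sides → ketone.
  CH(COCl): pendant –C(=O)X: carbonyl C bonded to C and halogen → acyl halide.
  CO: –C(=O)– with carbon on both sides → ketone.
  CH(COCH3): pendant –COCH3: carbonyl C bonded to two carbons → ketone.
  CH2NHCH2: C–N–C with sp³ carbons and no adjacent C=O → amine (secondary).
  CH(CONH2): pendant –CONH2: carbonyl C bonded to C and N → amide.
  C6H5: –C6H5 phenyl ring → arene.
No segment is a aldehyde: HOOC is carboxylic acid, not aldehyde; CH(COOH) is carboxylic acid, not aldehyde; CH2COOCH2 is ester, not aldehyde. → 0.

0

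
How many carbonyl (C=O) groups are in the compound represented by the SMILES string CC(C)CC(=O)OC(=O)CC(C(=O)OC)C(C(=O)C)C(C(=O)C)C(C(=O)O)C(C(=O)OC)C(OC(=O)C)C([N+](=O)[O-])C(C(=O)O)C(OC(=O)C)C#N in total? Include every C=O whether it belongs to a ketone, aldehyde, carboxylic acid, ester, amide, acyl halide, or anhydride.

10

CH2CO-O-COCH2: anhydride, 2 C=O (running total 2).
CH(COOCH3): ester, 1 C=O (running total 3).
CH(COCH3): ketone, 1 C=O (running total 4).
CH(COCH3): ketone, 1 C=O (running total 5).
CH(COOH): carboxylic acid, 1 C=O (running total 6).
CH(COOCH3): ester, 1 C=O (running total 7).
CH(OCOCH3): ester, 1 C=O (running total 8).
CH(COOH): carboxylic acid, 1 C=O (running total 9).
CH(OCOCH3): ester, 1 C=O (running total 10).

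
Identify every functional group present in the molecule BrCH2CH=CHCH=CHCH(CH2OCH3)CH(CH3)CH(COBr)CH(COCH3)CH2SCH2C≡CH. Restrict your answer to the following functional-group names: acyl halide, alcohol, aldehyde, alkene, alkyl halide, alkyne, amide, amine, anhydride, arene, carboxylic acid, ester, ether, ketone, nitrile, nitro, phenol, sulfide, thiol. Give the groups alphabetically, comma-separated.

Taking each segment in turn:
  BrCH2: halogen on an sp³ carbon → alkyl halide.
  CH=CH: C=C double bond → alkene.
  CH=CH: C=C double bond → alkene.
  CH(CH2OCH3): pendant –CH2OCH3: C–O–C linkage → ether.
  CH(COBr): pendant –C(=O)X: carbonyl C bonded to C and halogen → acyl halide.
  CH(COCH3): pendant –COCH3: carbonyl C bonded to two carbons → ketone.
  CH2SCH2: C–S–C linkage → sulfide (thioether).
  C≡CH: C≡C triple bond → alkyne.

acyl halide, alkene, alkyl halide, alkyne, ether, ketone, sulfide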